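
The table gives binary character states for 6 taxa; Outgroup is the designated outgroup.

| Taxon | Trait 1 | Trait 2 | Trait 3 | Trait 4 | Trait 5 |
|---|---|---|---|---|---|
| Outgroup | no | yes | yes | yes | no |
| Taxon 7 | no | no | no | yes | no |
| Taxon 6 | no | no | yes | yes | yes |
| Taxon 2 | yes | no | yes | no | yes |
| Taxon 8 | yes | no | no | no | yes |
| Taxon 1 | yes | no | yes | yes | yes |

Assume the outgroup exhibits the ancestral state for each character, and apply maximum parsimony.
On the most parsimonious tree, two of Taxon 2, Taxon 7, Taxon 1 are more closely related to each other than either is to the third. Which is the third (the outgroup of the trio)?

Character polarity is set by the outgroup: the derived state is whichever differs from the outgroup's state, so for Trait 2, Trait 3, Trait 4 the derived state is 'no', and for the remaining characters it is 'yes'.
Only Taxon 1, Taxon 2, and Taxon 8 show the derived state 'yes' for Trait 1, supporting them as a clade.
All ingroup taxa share the derived state 'no' for Trait 2; it defines the ingroup but does not resolve relationships within it.
Trait 3 (state 'no') occurs in Taxon 7 and Taxon 8 but conflicts with the nesting implied by the other characters — most parsimoniously interpreted as homoplasy.
Trait 4 (derived state 'no') is shared by Taxon 2 and Taxon 8 — a synapomorphy uniting that clade.
Trait 5: derived state 'yes' in Taxon 1, Taxon 2, Taxon 6, and Taxon 8 only — synapomorphy for {Taxon 1, Taxon 2, Taxon 6, Taxon 8}.
Most parsimonious ingroup topology: (Taxon 7,(Taxon 6,((Taxon 2,Taxon 8),Taxon 1))).
Taxon 2 and Taxon 1 share a more recent common ancestor with each other than either does with Taxon 7, so Taxon 7 is the least closely related of the three.

Taxon 7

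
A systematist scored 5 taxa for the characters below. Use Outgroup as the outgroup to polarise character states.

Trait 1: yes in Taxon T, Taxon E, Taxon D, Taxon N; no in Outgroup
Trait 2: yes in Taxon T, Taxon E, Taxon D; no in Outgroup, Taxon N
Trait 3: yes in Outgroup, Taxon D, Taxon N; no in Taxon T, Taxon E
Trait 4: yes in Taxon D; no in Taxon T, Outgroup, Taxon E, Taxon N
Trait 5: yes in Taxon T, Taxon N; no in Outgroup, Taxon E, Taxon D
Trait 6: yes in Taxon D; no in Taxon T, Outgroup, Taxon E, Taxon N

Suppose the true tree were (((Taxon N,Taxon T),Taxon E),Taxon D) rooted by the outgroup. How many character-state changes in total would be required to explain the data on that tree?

8

Map each character onto (((Taxon N,Taxon T),Taxon E),Taxon D) (rooted by Outgroup) and count the minimum state changes it requires (Fitch parsimony):
Trait 1: 1; Trait 2: 2; Trait 3: 2; Trait 4: 1; Trait 5: 1; Trait 6: 1.
Total tree length = 8.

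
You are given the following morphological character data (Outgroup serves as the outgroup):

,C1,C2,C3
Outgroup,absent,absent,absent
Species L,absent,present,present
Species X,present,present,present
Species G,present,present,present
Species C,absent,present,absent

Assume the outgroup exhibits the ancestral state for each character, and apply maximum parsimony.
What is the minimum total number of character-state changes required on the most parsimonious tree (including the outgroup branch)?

3

The outgroup has state 'absent' for every character, so 'present' is the derived state throughout.
Only Species G and Species X show the derived state 'present' for C1, supporting them as a clade.
C2 (derived state 'present') is shared by all ingroup taxa — unites the whole ingroup.
Only Species G, Species L, and Species X show the derived state 'present' for C3, supporting them as a clade.
Most parsimonious ingroup topology: (Species C,((Species G,Species X),Species L)).
Changes per character on this tree: C1: 1; C2: 1; C3: 1.
Total = 3.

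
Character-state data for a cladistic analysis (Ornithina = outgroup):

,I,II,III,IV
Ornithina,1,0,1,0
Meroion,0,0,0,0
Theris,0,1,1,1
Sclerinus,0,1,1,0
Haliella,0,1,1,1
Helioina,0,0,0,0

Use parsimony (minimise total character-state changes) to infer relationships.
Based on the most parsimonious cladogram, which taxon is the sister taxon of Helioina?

Character polarity is set by the outgroup: the derived state is whichever differs from the outgroup's state, so for I, III the derived state is '0', and for the remaining characters it is '1'.
All ingroup taxa share the derived state '0' for I; it defines the ingroup but does not resolve relationships within it.
II (derived state '1') is shared by Haliella, Sclerinus, and Theris — a synapomorphy uniting that clade.
Only Helioina and Meroion show the derived state '0' for III, supporting them as a clade.
Only Haliella and Theris show the derived state '1' for IV, supporting them as a clade.
Most parsimonious ingroup topology: ((Meroion,Helioina),((Theris,Haliella),Sclerinus)).
Helioina and Meroion form a cherry on this tree, so they are sister taxa.

Meroion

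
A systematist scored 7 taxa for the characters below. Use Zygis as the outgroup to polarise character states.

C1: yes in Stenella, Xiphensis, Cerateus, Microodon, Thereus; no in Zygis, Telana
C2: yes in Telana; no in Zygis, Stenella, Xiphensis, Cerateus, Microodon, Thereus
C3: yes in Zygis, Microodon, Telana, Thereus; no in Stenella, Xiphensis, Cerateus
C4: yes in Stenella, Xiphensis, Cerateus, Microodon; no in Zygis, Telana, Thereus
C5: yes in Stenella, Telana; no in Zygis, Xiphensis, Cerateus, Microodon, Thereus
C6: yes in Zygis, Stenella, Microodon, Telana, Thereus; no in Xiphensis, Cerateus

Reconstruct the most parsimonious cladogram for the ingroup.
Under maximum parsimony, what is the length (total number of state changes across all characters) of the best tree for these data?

Character polarity is set by the outgroup: the derived state is whichever differs from the outgroup's state, so for C3, C6 the derived state is 'no', and for the remaining characters it is 'yes'.
Only Cerateus, Microodon, Stenella, Thereus, and Xiphensis show the derived state 'yes' for C1, supporting them as a clade.
C2: derived state 'yes' in Telana only — an autapomorphy, so it tells us nothing about relationships among taxa.
C3: derived state 'no' in Cerateus, Stenella, and Xiphensis only — synapomorphy for {Cerateus, Stenella, Xiphensis}.
Only Cerateus, Microodon, Stenella, and Xiphensis show the derived state 'yes' for C4, supporting them as a clade.
C5 (state 'yes') occurs in Stenella and Telana but conflicts with the nesting implied by the other characters — most parsimoniously interpreted as homoplasy.
C6: derived state 'no' in Cerateus and Xiphensis only — synapomorphy for {Cerateus, Xiphensis}.
Most parsimonious ingroup topology: ((((Stenella,(Xiphensis,Cerateus)),Microodon),Thereus),Telana).
Changes per character on this tree: C1: 1; C2: 1; C3: 1; C4: 1; C5: 2; C6: 1.
Total = 7.

7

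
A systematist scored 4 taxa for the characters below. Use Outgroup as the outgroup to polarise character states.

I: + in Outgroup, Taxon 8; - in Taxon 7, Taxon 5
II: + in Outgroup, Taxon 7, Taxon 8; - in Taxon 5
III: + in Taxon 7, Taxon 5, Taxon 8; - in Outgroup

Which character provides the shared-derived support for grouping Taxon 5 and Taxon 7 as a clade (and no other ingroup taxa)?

I

Character polarity is set by the outgroup: the derived state is whichever differs from the outgroup's state, so for I, II the derived state is '-', and for the remaining characters it is '+'.
I (derived state '-') is shared by Taxon 5 and Taxon 7 — a synapomorphy uniting that clade.
II: derived state '-' in Taxon 5 only — an autapomorphy, so it tells us nothing about relationships among taxa.
All ingroup taxa share the derived state '+' for III; it defines the ingroup but does not resolve relationships within it.
Most parsimonious ingroup topology: ((Taxon 7,Taxon 5),Taxon 8).
The clade {Taxon 5, Taxon 7} is supported by I: its derived state '-' occurs in exactly those taxa and in no other taxon (including the outgroup).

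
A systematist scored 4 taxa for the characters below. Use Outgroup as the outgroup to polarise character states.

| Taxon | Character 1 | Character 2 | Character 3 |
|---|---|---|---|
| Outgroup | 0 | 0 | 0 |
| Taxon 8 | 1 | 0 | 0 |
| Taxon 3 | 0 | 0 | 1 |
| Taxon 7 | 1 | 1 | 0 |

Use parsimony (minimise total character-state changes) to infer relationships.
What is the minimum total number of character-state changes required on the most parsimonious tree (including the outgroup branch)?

The outgroup has state '0' for every character, so '1' is the derived state throughout.
Character 1 (derived state '1') is shared by Taxon 7 and Taxon 8 — a synapomorphy uniting that clade.
Character 2: derived state '1' in Taxon 7 only — an autapomorphy, so it tells us nothing about relationships among taxa.
Character 3: derived state '1' in Taxon 3 only — an autapomorphy, so it tells us nothing about relationships among taxa.
Most parsimonious ingroup topology: ((Taxon 8,Taxon 7),Taxon 3).
Changes per character on this tree: Character 1: 1; Character 2: 1; Character 3: 1.
Total = 3.

3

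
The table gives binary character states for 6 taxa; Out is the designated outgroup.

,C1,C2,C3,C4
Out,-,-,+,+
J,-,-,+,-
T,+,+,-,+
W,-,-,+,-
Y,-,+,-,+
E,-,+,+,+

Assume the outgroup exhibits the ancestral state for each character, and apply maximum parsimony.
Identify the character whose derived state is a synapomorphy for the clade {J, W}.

C4

Character polarity is set by the outgroup: the derived state is whichever differs from the outgroup's state, so for C3, C4 the derived state is '-', and for the remaining characters it is '+'.
C1 (derived state '+') is unique to T (autapomorphy; uninformative for grouping).
Only E, T, and Y show the derived state '+' for C2, supporting them as a clade.
Only T and Y show the derived state '-' for C3, supporting them as a clade.
C4 (derived state '-') is shared by J and W — a synapomorphy uniting that clade.
Most parsimonious ingroup topology: ((J,W),((T,Y),E)).
The clade {J, W} is supported by C4: its derived state '-' occurs in exactly those taxa and in no other taxon (including the outgroup).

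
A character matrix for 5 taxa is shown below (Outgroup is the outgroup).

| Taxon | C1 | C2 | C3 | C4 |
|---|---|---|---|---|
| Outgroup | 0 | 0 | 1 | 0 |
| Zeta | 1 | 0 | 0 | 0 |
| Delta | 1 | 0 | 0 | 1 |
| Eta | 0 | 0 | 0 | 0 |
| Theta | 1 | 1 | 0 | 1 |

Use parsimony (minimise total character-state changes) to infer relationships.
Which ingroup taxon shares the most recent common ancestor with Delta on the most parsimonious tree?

Character polarity is set by the outgroup: the derived state is whichever differs from the outgroup's state, so for C3 the derived state is '0', and for the remaining characters it is '1'.
C1 (derived state '1') is shared by Delta, Theta, and Zeta — a synapomorphy uniting that clade.
C2: derived state '1' in Theta only — an autapomorphy, so it tells us nothing about relationships among taxa.
C3 (derived state '0') is shared by all ingroup taxa — unites the whole ingroup.
Only Delta and Theta show the derived state '1' for C4, supporting them as a clade.
Most parsimonious ingroup topology: (((Theta,Delta),Zeta),Eta).
Delta and Theta form a cherry on this tree, so they are sister taxa.

Theta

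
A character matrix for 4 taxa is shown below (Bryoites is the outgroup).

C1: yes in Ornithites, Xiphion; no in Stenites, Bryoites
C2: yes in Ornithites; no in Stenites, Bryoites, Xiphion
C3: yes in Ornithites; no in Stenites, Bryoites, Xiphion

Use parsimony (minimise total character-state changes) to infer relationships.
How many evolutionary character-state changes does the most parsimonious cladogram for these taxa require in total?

3

The outgroup has state 'no' for every character, so 'yes' is the derived state throughout.
Only Ornithites and Xiphion show the derived state 'yes' for C1, supporting them as a clade.
C2 (derived state 'yes') is unique to Ornithites (autapomorphy; uninformative for grouping).
C3: derived state 'yes' in Ornithites only — an autapomorphy, so it tells us nothing about relationships among taxa.
Most parsimonious ingroup topology: ((Ornithites,Xiphion),Stenites).
Changes per character on this tree: C1: 1; C2: 1; C3: 1.
Total = 3.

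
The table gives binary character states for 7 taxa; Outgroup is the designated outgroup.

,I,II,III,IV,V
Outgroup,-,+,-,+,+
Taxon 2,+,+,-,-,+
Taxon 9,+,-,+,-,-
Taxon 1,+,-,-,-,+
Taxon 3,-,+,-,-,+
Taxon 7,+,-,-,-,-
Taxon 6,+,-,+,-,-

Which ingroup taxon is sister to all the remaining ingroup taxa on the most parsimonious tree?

Taxon 3

Character polarity is set by the outgroup: the derived state is whichever differs from the outgroup's state, so for II, IV, V the derived state is '-', and for the remaining characters it is '+'.
I (derived state '+') is shared by Taxon 1, Taxon 2, Taxon 6, Taxon 7, and Taxon 9 — a synapomorphy uniting that clade.
II: derived state '-' in Taxon 1, Taxon 6, Taxon 7, and Taxon 9 only — synapomorphy for {Taxon 1, Taxon 6, Taxon 7, Taxon 9}.
III (derived state '+') is shared by Taxon 6 and Taxon 9 — a synapomorphy uniting that clade.
IV (derived state '-') is shared by all ingroup taxa — unites the whole ingroup.
Only Taxon 6, Taxon 7, and Taxon 9 show the derived state '-' for V, supporting them as a clade.
Most parsimonious ingroup topology: ((Taxon 2,(((Taxon 9,Taxon 6),Taxon 7),Taxon 1)),Taxon 3).
Taxon 3 is sister to the clade containing all other ingroup taxa, so it is the earliest-diverging (most basal) ingroup lineage.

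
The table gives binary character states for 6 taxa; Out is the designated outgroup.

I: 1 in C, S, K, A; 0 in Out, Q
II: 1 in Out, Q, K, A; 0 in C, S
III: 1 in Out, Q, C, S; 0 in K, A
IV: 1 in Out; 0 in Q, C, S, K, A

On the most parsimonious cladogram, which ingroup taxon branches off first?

Q

Character polarity is set by the outgroup: the derived state is whichever differs from the outgroup's state, so for II, III, IV the derived state is '0', and for the remaining characters it is '1'.
Only A, C, K, and S show the derived state '1' for I, supporting them as a clade.
Only C and S show the derived state '0' for II, supporting them as a clade.
Only A and K show the derived state '0' for III, supporting them as a clade.
All ingroup taxa share the derived state '0' for IV; it defines the ingroup but does not resolve relationships within it.
Most parsimonious ingroup topology: (Q,((C,S),(K,A))).
Q is sister to the clade containing all other ingroup taxa, so it is the earliest-diverging (most basal) ingroup lineage.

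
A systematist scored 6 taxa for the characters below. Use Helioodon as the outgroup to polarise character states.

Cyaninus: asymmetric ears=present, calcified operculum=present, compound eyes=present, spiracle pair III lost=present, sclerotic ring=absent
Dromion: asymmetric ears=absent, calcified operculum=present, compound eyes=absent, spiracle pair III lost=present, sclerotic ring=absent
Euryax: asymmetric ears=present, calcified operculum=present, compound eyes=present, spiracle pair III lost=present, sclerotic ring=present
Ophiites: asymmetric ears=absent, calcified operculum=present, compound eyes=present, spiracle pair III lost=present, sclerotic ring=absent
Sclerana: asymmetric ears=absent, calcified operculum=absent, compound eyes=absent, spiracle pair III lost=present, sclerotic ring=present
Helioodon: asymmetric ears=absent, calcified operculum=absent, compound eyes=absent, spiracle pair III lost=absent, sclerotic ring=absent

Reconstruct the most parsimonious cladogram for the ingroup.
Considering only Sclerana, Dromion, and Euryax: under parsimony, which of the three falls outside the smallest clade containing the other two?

The outgroup has state 'absent' for every character, so 'present' is the derived state throughout.
Only Cyaninus and Euryax show the derived state 'present' for asymmetric ears, supporting them as a clade.
Only Cyaninus, Dromion, Euryax, and Ophiites show the derived state 'present' for calcified operculum, supporting them as a clade.
compound eyes (derived state 'present') is shared by Cyaninus, Euryax, and Ophiites — a synapomorphy uniting that clade.
All ingroup taxa share the derived state 'present' for spiracle pair III lost; it defines the ingroup but does not resolve relationships within it.
sclerotic ring groups Euryax and Sclerana, which is incompatible with the clades supported by the remaining characters; treating it as convergent (homoplasy) costs fewer steps than any alternative tree.
Most parsimonious ingroup topology: ((((Cyaninus,Euryax),Ophiites),Dromion),Sclerana).
Dromion and Euryax share a more recent common ancestor with each other than either does with Sclerana, so Sclerana is the least closely related of the three.

Sclerana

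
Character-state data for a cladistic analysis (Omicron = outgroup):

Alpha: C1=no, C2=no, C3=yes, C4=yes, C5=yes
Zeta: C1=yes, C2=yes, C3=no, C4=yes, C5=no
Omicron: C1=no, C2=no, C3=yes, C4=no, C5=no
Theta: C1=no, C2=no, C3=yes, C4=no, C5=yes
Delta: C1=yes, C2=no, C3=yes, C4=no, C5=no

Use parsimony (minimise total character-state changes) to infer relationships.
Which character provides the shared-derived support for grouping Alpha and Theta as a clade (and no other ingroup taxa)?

Character polarity is set by the outgroup: the derived state is whichever differs from the outgroup's state, so for C3 the derived state is 'no', and for the remaining characters it is 'yes'.
C1: derived state 'yes' in Delta and Zeta only — synapomorphy for {Delta, Zeta}.
C2 (derived state 'yes') is unique to Zeta (autapomorphy; uninformative for grouping).
C3: derived state 'no' in Zeta only — an autapomorphy, so it tells us nothing about relationships among taxa.
C4 (state 'yes') occurs in Alpha and Zeta but conflicts with the nesting implied by the other characters — most parsimoniously interpreted as homoplasy.
Only Alpha and Theta show the derived state 'yes' for C5, supporting them as a clade.
Most parsimonious ingroup topology: ((Zeta,Delta),(Theta,Alpha)).
The clade {Alpha, Theta} is supported by C5: its derived state 'yes' occurs in exactly those taxa and in no other taxon (including the outgroup).

C5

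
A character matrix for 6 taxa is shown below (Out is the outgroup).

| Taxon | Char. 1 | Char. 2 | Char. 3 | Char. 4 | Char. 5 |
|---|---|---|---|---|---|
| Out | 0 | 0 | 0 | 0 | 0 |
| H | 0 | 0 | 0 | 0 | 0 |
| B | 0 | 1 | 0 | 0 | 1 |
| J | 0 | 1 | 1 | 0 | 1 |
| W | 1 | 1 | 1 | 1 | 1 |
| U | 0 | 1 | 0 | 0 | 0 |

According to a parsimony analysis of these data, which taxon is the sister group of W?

J

The outgroup has state '0' for every character, so '1' is the derived state throughout.
Char. 1: derived state '1' in W only — an autapomorphy, so it tells us nothing about relationships among taxa.
Char. 2: derived state '1' in B, J, U, and W only — synapomorphy for {B, J, U, W}.
Only J and W show the derived state '1' for Char. 3, supporting them as a clade.
Char. 4: derived state '1' in W only — an autapomorphy, so it tells us nothing about relationships among taxa.
Only B, J, and W show the derived state '1' for Char. 5, supporting them as a clade.
Most parsimonious ingroup topology: (H,((B,(J,W)),U)).
W and J form a cherry on this tree, so they are sister taxa.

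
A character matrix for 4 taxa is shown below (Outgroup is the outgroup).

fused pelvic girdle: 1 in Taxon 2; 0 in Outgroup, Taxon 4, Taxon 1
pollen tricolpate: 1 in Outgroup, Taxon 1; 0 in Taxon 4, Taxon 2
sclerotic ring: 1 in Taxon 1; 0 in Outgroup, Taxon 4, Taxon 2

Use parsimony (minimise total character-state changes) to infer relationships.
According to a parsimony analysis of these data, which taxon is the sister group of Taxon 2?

Taxon 4

Character polarity is set by the outgroup: the derived state is whichever differs from the outgroup's state, so for pollen tricolpate the derived state is '0', and for the remaining characters it is '1'.
fused pelvic girdle (derived state '1') is unique to Taxon 2 (autapomorphy; uninformative for grouping).
pollen tricolpate (derived state '0') is shared by Taxon 2 and Taxon 4 — a synapomorphy uniting that clade.
sclerotic ring (derived state '1') is unique to Taxon 1 (autapomorphy; uninformative for grouping).
Most parsimonious ingroup topology: ((Taxon 4,Taxon 2),Taxon 1).
Taxon 2 and Taxon 4 form a cherry on this tree, so they are sister taxa.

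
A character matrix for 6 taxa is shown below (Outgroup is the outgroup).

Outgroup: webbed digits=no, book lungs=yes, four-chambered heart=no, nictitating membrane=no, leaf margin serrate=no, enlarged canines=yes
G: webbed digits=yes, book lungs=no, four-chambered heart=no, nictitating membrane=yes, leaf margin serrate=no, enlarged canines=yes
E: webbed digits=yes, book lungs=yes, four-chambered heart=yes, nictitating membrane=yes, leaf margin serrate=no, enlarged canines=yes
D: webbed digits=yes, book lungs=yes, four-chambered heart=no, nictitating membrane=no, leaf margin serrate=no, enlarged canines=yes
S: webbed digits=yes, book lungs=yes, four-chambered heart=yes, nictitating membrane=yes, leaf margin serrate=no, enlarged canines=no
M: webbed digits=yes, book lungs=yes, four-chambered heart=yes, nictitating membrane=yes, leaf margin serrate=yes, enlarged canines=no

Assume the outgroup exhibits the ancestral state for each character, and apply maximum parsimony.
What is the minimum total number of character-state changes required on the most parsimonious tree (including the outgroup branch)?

Character polarity is set by the outgroup: the derived state is whichever differs from the outgroup's state, so for book lungs, enlarged canines the derived state is 'no', and for the remaining characters it is 'yes'.
All ingroup taxa share the derived state 'yes' for webbed digits; it defines the ingroup but does not resolve relationships within it.
book lungs (derived state 'no') is unique to G (autapomorphy; uninformative for grouping).
four-chambered heart (derived state 'yes') is shared by E, M, and S — a synapomorphy uniting that clade.
Only E, G, M, and S show the derived state 'yes' for nictitating membrane, supporting them as a clade.
leaf margin serrate (derived state 'yes') is unique to M (autapomorphy; uninformative for grouping).
Only M and S show the derived state 'no' for enlarged canines, supporting them as a clade.
Most parsimonious ingroup topology: ((G,(E,(S,M))),D).
Changes per character on this tree: webbed digits: 1; book lungs: 1; four-chambered heart: 1; nictitating membrane: 1; leaf margin serrate: 1; enlarged canines: 1.
Total = 6.

6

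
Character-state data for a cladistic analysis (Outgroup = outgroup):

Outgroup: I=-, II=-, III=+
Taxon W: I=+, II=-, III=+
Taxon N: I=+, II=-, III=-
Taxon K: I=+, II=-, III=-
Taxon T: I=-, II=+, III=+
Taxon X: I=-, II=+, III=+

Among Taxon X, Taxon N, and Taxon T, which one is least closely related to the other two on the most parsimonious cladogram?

Taxon N

Character polarity is set by the outgroup: the derived state is whichever differs from the outgroup's state, so for III the derived state is '-', and for the remaining characters it is '+'.
Only Taxon K, Taxon N, and Taxon W show the derived state '+' for I, supporting them as a clade.
II (derived state '+') is shared by Taxon T and Taxon X — a synapomorphy uniting that clade.
III (derived state '-') is shared by Taxon K and Taxon N — a synapomorphy uniting that clade.
Most parsimonious ingroup topology: ((Taxon W,(Taxon N,Taxon K)),(Taxon T,Taxon X)).
Taxon T and Taxon X share a more recent common ancestor with each other than either does with Taxon N, so Taxon N is the least closely related of the three.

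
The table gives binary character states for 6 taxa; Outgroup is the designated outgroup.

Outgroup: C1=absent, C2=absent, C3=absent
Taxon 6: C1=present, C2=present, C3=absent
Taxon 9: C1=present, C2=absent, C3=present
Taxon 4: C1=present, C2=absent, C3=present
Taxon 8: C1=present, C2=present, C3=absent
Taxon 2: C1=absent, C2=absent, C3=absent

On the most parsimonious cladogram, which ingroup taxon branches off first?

Taxon 2

The outgroup has state 'absent' for every character, so 'present' is the derived state throughout.
C1 (derived state 'present') is shared by Taxon 4, Taxon 6, Taxon 8, and Taxon 9 — a synapomorphy uniting that clade.
C2 (derived state 'present') is shared by Taxon 6 and Taxon 8 — a synapomorphy uniting that clade.
Only Taxon 4 and Taxon 9 show the derived state 'present' for C3, supporting them as a clade.
Most parsimonious ingroup topology: (((Taxon 6,Taxon 8),(Taxon 9,Taxon 4)),Taxon 2).
Taxon 2 is sister to the clade containing all other ingroup taxa, so it is the earliest-diverging (most basal) ingroup lineage.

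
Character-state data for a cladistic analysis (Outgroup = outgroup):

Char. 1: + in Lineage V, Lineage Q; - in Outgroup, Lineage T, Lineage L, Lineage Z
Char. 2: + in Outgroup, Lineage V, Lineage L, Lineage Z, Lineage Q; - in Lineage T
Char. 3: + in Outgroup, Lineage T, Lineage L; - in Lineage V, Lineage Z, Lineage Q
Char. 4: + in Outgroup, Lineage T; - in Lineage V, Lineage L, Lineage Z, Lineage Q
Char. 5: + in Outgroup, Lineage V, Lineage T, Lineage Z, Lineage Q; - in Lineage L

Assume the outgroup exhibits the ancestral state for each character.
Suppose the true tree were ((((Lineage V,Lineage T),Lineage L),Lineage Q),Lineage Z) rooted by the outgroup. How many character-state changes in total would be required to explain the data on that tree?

Map each character onto ((((Lineage V,Lineage T),Lineage L),Lineage Q),Lineage Z) (rooted by Outgroup) and count the minimum state changes it requires (Fitch parsimony):
Char. 1: 2; Char. 2: 1; Char. 3: 3; Char. 4: 2; Char. 5: 1.
Total tree length = 9.

9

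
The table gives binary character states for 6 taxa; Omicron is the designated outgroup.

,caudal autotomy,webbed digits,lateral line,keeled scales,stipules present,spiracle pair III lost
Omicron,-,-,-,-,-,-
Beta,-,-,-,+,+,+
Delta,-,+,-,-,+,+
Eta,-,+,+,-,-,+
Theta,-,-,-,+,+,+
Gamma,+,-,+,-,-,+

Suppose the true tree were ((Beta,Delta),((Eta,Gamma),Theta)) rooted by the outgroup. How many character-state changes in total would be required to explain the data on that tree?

Map each character onto ((Beta,Delta),((Eta,Gamma),Theta)) (rooted by Omicron) and count the minimum state changes it requires (Fitch parsimony):
caudal autotomy: 1; webbed digits: 2; lateral line: 1; keeled scales: 2; stipules present: 2; spiracle pair III lost: 1.
Total tree length = 9.

9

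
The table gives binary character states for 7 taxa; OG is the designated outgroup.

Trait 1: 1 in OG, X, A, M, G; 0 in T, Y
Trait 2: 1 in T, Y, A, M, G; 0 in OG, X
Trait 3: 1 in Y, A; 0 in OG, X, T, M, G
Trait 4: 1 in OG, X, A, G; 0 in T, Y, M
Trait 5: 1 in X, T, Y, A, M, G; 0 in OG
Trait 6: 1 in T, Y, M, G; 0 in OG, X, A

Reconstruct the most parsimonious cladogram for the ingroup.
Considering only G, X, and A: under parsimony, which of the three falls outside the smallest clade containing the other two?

X

Character polarity is set by the outgroup: the derived state is whichever differs from the outgroup's state, so for Trait 1, Trait 4 the derived state is '0', and for the remaining characters it is '1'.
Only T and Y show the derived state '0' for Trait 1, supporting them as a clade.
Only A, G, M, T, and Y show the derived state '1' for Trait 2, supporting them as a clade.
Trait 3 groups A and Y, which is incompatible with the clades supported by the remaining characters; treating it as convergent (homoplasy) costs fewer steps than any alternative tree.
Only M, T, and Y show the derived state '0' for Trait 4, supporting them as a clade.
Trait 5 (derived state '1') is shared by all ingroup taxa — unites the whole ingroup.
Trait 6 (derived state '1') is shared by G, M, T, and Y — a synapomorphy uniting that clade.
Most parsimonious ingroup topology: (X,((((T,Y),M),G),A)).
A and G share a more recent common ancestor with each other than either does with X, so X is the least closely related of the three.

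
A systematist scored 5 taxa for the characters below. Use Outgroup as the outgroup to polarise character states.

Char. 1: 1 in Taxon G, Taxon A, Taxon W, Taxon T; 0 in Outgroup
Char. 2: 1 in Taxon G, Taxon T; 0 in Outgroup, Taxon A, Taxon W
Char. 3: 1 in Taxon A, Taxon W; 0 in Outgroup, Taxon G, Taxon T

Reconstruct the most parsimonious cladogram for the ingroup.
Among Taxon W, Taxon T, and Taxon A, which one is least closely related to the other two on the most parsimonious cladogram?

Taxon T

The outgroup has state '0' for every character, so '1' is the derived state throughout.
Char. 1 (derived state '1') is shared by all ingroup taxa — unites the whole ingroup.
Only Taxon G and Taxon T show the derived state '1' for Char. 2, supporting them as a clade.
Only Taxon A and Taxon W show the derived state '1' for Char. 3, supporting them as a clade.
Most parsimonious ingroup topology: ((Taxon G,Taxon T),(Taxon A,Taxon W)).
Taxon W and Taxon A share a more recent common ancestor with each other than either does with Taxon T, so Taxon T is the least closely related of the three.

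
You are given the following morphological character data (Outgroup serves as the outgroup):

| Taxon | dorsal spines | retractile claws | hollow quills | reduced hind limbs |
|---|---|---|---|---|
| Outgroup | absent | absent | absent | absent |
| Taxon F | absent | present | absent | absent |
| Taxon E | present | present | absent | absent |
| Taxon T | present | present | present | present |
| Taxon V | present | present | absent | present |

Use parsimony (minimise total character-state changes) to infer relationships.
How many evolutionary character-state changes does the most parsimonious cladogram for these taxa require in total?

4

The outgroup has state 'absent' for every character, so 'present' is the derived state throughout.
Only Taxon E, Taxon T, and Taxon V show the derived state 'present' for dorsal spines, supporting them as a clade.
All ingroup taxa share the derived state 'present' for retractile claws; it defines the ingroup but does not resolve relationships within it.
hollow quills: derived state 'present' in Taxon T only — an autapomorphy, so it tells us nothing about relationships among taxa.
reduced hind limbs: derived state 'present' in Taxon T and Taxon V only — synapomorphy for {Taxon T, Taxon V}.
Most parsimonious ingroup topology: (Taxon F,(Taxon E,(Taxon T,Taxon V))).
Changes per character on this tree: dorsal spines: 1; retractile claws: 1; hollow quills: 1; reduced hind limbs: 1.
Total = 4.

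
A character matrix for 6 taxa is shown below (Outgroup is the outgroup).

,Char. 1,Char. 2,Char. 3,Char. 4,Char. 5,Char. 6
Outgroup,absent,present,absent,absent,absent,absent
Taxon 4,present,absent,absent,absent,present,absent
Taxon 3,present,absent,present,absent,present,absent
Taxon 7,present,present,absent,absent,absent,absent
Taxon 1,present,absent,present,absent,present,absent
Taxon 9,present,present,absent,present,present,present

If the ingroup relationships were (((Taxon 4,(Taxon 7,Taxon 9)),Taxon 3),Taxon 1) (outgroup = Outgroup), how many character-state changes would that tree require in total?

9

Map each character onto (((Taxon 4,(Taxon 7,Taxon 9)),Taxon 3),Taxon 1) (rooted by Outgroup) and count the minimum state changes it requires (Fitch parsimony):
Char. 1: 1; Char. 2: 2; Char. 3: 2; Char. 4: 1; Char. 5: 2; Char. 6: 1.
Total tree length = 9.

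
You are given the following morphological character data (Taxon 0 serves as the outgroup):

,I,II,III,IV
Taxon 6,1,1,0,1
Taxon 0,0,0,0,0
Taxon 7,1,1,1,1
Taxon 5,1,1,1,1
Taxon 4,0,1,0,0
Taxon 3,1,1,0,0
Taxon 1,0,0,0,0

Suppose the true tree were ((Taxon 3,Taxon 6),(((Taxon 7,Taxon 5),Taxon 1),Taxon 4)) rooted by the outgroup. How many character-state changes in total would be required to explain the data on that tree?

Map each character onto ((Taxon 3,Taxon 6),(((Taxon 7,Taxon 5),Taxon 1),Taxon 4)) (rooted by Taxon 0) and count the minimum state changes it requires (Fitch parsimony):
I: 2; II: 2; III: 1; IV: 2.
Total tree length = 7.

7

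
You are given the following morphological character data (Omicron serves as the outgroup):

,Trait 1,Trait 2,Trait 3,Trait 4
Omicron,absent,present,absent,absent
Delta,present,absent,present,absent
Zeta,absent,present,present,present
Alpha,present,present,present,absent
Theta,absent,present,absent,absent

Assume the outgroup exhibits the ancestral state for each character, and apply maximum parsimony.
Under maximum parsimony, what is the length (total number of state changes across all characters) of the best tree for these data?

Character polarity is set by the outgroup: the derived state is whichever differs from the outgroup's state, so for Trait 2 the derived state is 'absent', and for the remaining characters it is 'present'.
Trait 1 (derived state 'present') is shared by Alpha and Delta — a synapomorphy uniting that clade.
Trait 2 (derived state 'absent') is unique to Delta (autapomorphy; uninformative for grouping).
Trait 3 (derived state 'present') is shared by Alpha, Delta, and Zeta — a synapomorphy uniting that clade.
Trait 4 (derived state 'present') is unique to Zeta (autapomorphy; uninformative for grouping).
Most parsimonious ingroup topology: (((Delta,Alpha),Zeta),Theta).
Changes per character on this tree: Trait 1: 1; Trait 2: 1; Trait 3: 1; Trait 4: 1.
Total = 4.

4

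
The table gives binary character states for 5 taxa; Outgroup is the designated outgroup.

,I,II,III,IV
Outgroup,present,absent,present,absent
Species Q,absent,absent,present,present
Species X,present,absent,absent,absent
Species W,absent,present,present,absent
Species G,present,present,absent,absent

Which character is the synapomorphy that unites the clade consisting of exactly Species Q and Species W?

I

Character polarity is set by the outgroup: the derived state is whichever differs from the outgroup's state, so for I, III the derived state is 'absent', and for the remaining characters it is 'present'.
Only Species Q and Species W show the derived state 'absent' for I, supporting them as a clade.
II groups Species G and Species W, which is incompatible with the clades supported by the remaining characters; treating it as convergent (homoplasy) costs fewer steps than any alternative tree.
Only Species G and Species X show the derived state 'absent' for III, supporting them as a clade.
IV: derived state 'present' in Species Q only — an autapomorphy, so it tells us nothing about relationships among taxa.
Most parsimonious ingroup topology: ((Species Q,Species W),(Species X,Species G)).
The clade {Species Q, Species W} is supported by I: its derived state 'absent' occurs in exactly those taxa and in no other taxon (including the outgroup).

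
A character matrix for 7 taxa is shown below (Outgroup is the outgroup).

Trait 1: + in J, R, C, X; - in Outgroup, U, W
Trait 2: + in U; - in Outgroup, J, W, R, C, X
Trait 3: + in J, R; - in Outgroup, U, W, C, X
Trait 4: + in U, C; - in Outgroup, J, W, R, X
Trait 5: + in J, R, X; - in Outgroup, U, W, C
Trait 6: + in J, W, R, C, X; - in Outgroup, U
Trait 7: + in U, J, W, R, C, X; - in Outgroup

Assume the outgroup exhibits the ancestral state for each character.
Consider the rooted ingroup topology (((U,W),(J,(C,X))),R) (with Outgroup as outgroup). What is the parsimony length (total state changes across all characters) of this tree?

Map each character onto (((U,W),(J,(C,X))),R) (rooted by Outgroup) and count the minimum state changes it requires (Fitch parsimony):
Trait 1: 2; Trait 2: 1; Trait 3: 2; Trait 4: 2; Trait 5: 3; Trait 6: 2; Trait 7: 1.
Total tree length = 13.

13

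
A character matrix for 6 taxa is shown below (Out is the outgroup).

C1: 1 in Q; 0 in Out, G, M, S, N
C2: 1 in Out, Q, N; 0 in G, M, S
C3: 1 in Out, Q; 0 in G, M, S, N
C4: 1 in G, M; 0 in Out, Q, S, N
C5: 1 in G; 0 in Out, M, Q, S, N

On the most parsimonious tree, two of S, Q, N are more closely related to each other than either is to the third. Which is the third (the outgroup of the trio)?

Q

Character polarity is set by the outgroup: the derived state is whichever differs from the outgroup's state, so for C2, C3 the derived state is '0', and for the remaining characters it is '1'.
C1 (derived state '1') is unique to Q (autapomorphy; uninformative for grouping).
C2 (derived state '0') is shared by G, M, and S — a synapomorphy uniting that clade.
Only G, M, N, and S show the derived state '0' for C3, supporting them as a clade.
C4 (derived state '1') is shared by G and M — a synapomorphy uniting that clade.
C5 (derived state '1') is unique to G (autapomorphy; uninformative for grouping).
Most parsimonious ingroup topology: ((((G,M),S),N),Q).
N and S share a more recent common ancestor with each other than either does with Q, so Q is the least closely related of the three.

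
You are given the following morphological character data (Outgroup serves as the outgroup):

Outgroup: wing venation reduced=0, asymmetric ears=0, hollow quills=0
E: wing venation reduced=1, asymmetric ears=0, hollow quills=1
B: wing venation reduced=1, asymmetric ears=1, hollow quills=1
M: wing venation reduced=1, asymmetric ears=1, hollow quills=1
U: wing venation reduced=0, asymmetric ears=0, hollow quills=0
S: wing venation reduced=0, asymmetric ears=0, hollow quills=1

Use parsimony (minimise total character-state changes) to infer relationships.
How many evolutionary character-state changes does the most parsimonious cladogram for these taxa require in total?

3

The outgroup has state '0' for every character, so '1' is the derived state throughout.
Only B, E, and M show the derived state '1' for wing venation reduced, supporting them as a clade.
asymmetric ears: derived state '1' in B and M only — synapomorphy for {B, M}.
hollow quills: derived state '1' in B, E, M, and S only — synapomorphy for {B, E, M, S}.
Most parsimonious ingroup topology: (((E,(B,M)),S),U).
Changes per character on this tree: wing venation reduced: 1; asymmetric ears: 1; hollow quills: 1.
Total = 3.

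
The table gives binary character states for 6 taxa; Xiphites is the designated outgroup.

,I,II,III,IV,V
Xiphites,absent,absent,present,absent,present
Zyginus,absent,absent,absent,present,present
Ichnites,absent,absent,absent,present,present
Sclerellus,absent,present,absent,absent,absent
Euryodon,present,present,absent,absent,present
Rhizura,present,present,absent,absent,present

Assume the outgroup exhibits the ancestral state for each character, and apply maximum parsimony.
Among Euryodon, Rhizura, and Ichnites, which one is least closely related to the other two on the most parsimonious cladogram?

Character polarity is set by the outgroup: the derived state is whichever differs from the outgroup's state, so for III, V the derived state is 'absent', and for the remaining characters it is 'present'.
I: derived state 'present' in Euryodon and Rhizura only — synapomorphy for {Euryodon, Rhizura}.
Only Euryodon, Rhizura, and Sclerellus show the derived state 'present' for II, supporting them as a clade.
III (derived state 'absent') is shared by all ingroup taxa — unites the whole ingroup.
IV: derived state 'present' in Ichnites and Zyginus only — synapomorphy for {Ichnites, Zyginus}.
V (derived state 'absent') is unique to Sclerellus (autapomorphy; uninformative for grouping).
Most parsimonious ingroup topology: ((Zyginus,Ichnites),(Sclerellus,(Euryodon,Rhizura))).
Euryodon and Rhizura share a more recent common ancestor with each other than either does with Ichnites, so Ichnites is the least closely related of the three.

Ichnites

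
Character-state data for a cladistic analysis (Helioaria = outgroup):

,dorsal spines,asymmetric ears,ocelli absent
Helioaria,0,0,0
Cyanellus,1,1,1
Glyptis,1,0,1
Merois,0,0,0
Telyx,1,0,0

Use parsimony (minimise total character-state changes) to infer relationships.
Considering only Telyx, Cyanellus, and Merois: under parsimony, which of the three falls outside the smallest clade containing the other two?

Merois

The outgroup has state '0' for every character, so '1' is the derived state throughout.
Only Cyanellus, Glyptis, and Telyx show the derived state '1' for dorsal spines, supporting them as a clade.
asymmetric ears (derived state '1') is unique to Cyanellus (autapomorphy; uninformative for grouping).
Only Cyanellus and Glyptis show the derived state '1' for ocelli absent, supporting them as a clade.
Most parsimonious ingroup topology: (((Cyanellus,Glyptis),Telyx),Merois).
Cyanellus and Telyx share a more recent common ancestor with each other than either does with Merois, so Merois is the least closely related of the three.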